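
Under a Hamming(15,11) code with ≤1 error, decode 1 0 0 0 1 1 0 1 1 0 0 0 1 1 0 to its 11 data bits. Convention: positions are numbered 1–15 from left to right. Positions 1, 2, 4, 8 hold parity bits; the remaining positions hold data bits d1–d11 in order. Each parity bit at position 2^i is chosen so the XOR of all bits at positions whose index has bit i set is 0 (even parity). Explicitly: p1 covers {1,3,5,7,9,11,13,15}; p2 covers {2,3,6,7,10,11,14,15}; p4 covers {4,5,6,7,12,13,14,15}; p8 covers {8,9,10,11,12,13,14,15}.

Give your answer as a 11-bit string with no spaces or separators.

s1 (pos 1,3,5,7,9,11,13,15): 1⊕0⊕1⊕0⊕1⊕0⊕1⊕0 = 0
s2 (pos 2,3,6,7,10,11,14,15): 0⊕0⊕1⊕0⊕0⊕0⊕1⊕0 = 0
s4 (pos 4,5,6,7,12,13,14,15): 0⊕1⊕1⊕0⊕0⊕1⊕1⊕0 = 0
s8 (pos 8,9,10,11,12,13,14,15): 1⊕1⊕0⊕0⊕0⊕1⊕1⊕0 = 0
Syndrome s8…s1 = 0000 → no error.
Read data bits from positions 3,5,6,7,9,10,11,12,13,14,15: 01101000110

01101000110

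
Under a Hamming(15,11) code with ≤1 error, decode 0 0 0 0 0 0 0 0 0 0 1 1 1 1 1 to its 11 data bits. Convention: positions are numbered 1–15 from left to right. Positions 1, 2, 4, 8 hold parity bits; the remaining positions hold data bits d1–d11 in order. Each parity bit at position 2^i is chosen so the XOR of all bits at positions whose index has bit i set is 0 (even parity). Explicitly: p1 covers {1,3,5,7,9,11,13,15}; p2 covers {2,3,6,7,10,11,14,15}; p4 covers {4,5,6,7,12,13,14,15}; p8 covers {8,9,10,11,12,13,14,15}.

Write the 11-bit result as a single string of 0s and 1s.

00000001111

s1 (pos 1,3,5,7,9,11,13,15): 0⊕0⊕0⊕0⊕0⊕1⊕1⊕1 = 1
s2 (pos 2,3,6,7,10,11,14,15): 0⊕0⊕0⊕0⊕0⊕1⊕1⊕1 = 1
s4 (pos 4,5,6,7,12,13,14,15): 0⊕0⊕0⊕0⊕1⊕1⊕1⊕1 = 0
s8 (pos 8,9,10,11,12,13,14,15): 0⊕0⊕0⊕1⊕1⊕1⊕1⊕1 = 1
Syndrome s8…s1 = 1011 → error at position 11.
Flip position 11: 000000000011111 → 000000000001111
Read data bits from positions 3,5,6,7,9,10,11,12,13,14,15: 00000001111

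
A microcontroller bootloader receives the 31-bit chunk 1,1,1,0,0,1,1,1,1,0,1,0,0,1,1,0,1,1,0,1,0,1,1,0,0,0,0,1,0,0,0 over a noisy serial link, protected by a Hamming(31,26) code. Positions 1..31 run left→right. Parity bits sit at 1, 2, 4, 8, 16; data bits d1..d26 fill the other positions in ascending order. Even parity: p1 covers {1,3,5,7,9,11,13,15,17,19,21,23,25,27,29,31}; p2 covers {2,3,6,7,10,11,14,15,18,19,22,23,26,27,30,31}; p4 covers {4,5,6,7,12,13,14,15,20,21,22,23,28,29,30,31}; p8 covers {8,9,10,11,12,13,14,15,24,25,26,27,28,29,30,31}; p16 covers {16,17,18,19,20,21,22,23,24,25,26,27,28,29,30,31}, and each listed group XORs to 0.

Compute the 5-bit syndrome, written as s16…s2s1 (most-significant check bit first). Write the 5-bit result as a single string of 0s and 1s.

s1 (pos 1,3,5,7,9,11,13,15,17,19,21,23,25,27,29,31): 1⊕1⊕0⊕1⊕1⊕1⊕0⊕1⊕1⊕0⊕0⊕1⊕0⊕0⊕0⊕0 = 0
s2 (pos 2,3,6,7,10,11,14,15,18,19,22,23,26,27,30,31): 1⊕1⊕1⊕1⊕0⊕1⊕1⊕1⊕1⊕0⊕1⊕1⊕0⊕0⊕0⊕0 = 0
s4 (pos 4,5,6,7,12,13,14,15,20,21,22,23,28,29,30,31): 0⊕0⊕1⊕1⊕0⊕0⊕1⊕1⊕1⊕0⊕1⊕1⊕1⊕0⊕0⊕0 = 0
s8 (pos 8,9,10,11,12,13,14,15,24,25,26,27,28,29,30,31): 1⊕1⊕0⊕1⊕0⊕0⊕1⊕1⊕0⊕0⊕0⊕0⊕1⊕0⊕0⊕0 = 0
s16 (pos 16,17,18,19,20,21,22,23,24,25,26,27,28,29,30,31): 0⊕1⊕1⊕0⊕1⊕0⊕1⊕1⊕0⊕0⊕0⊕0⊕1⊕0⊕0⊕0 = 0
Syndrome s16…s1 = 00000 → no error.

00000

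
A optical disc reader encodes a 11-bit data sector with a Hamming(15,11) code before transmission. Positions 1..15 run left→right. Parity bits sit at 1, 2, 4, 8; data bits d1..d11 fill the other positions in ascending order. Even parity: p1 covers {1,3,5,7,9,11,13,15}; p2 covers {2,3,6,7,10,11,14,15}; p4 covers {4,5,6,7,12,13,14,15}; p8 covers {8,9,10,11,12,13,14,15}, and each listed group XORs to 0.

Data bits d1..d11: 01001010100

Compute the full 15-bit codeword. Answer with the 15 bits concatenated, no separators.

010010011010100

Place data at non-parity positions: p1 p2 0 p4 1 0 0 p8 1 0 1 0 1 0 0
p1 (pos 1,3,5,7,9,11,13,15): XOR of data positions = 0⊕1⊕0⊕1⊕1⊕1⊕0 = 0
p2 (pos 2,3,6,7,10,11,14,15): XOR of data positions = 0⊕0⊕0⊕0⊕1⊕0⊕0 = 1
p4 (pos 4,5,6,7,12,13,14,15): XOR of data positions = 1⊕0⊕0⊕0⊕1⊕0⊕0 = 0
p8 (pos 8,9,10,11,12,13,14,15): XOR of data positions = 1⊕0⊕1⊕0⊕1⊕0⊕0 = 1
Codeword: 010010011010100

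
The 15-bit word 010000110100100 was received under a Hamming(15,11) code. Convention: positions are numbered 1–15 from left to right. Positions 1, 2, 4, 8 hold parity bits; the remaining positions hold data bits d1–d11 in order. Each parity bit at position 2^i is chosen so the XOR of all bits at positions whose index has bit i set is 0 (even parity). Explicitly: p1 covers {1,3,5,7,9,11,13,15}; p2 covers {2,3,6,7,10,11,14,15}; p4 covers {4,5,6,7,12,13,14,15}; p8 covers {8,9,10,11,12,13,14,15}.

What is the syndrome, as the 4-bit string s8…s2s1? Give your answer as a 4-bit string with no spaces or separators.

s1 (pos 1,3,5,7,9,11,13,15): 0⊕0⊕0⊕1⊕0⊕0⊕1⊕0 = 0
s2 (pos 2,3,6,7,10,11,14,15): 1⊕0⊕0⊕1⊕1⊕0⊕0⊕0 = 1
s4 (pos 4,5,6,7,12,13,14,15): 0⊕0⊕0⊕1⊕0⊕1⊕0⊕0 = 0
s8 (pos 8,9,10,11,12,13,14,15): 1⊕0⊕1⊕0⊕0⊕1⊕0⊕0 = 1
Syndrome s8…s1 = 1010 → error at position 10.

1010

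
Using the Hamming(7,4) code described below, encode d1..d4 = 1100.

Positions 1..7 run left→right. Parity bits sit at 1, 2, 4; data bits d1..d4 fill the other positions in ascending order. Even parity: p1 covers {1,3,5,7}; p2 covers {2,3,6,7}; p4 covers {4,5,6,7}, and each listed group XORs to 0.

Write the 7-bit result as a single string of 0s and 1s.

0111100

Place data at non-parity positions: p1 p2 1 p4 1 0 0
p1 (pos 1,3,5,7): XOR of data positions = 1⊕1⊕0 = 0
p2 (pos 2,3,6,7): XOR of data positions = 1⊕0⊕0 = 1
p4 (pos 4,5,6,7): XOR of data positions = 1⊕0⊕0 = 1
Codeword: 0111100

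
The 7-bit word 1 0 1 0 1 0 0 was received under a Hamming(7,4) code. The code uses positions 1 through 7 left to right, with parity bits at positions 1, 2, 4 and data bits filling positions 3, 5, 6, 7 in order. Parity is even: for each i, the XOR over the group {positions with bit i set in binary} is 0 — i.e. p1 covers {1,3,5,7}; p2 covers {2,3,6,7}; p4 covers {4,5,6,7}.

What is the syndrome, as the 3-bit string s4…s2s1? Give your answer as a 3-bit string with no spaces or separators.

111

s1 (pos 1,3,5,7): 1⊕1⊕1⊕0 = 1
s2 (pos 2,3,6,7): 0⊕1⊕0⊕0 = 1
s4 (pos 4,5,6,7): 0⊕1⊕0⊕0 = 1
Syndrome s4…s1 = 111 → error at position 7.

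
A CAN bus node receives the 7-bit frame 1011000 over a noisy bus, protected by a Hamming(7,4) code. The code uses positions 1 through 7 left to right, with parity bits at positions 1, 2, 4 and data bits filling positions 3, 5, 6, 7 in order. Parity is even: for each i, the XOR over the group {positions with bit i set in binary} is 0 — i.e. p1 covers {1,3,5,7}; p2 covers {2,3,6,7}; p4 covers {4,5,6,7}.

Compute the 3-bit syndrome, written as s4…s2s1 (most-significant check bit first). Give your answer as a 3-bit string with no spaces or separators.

s1 (pos 1,3,5,7): 1⊕1⊕0⊕0 = 0
s2 (pos 2,3,6,7): 0⊕1⊕0⊕0 = 1
s4 (pos 4,5,6,7): 1⊕0⊕0⊕0 = 1
Syndrome s4…s1 = 110 → error at position 6.

110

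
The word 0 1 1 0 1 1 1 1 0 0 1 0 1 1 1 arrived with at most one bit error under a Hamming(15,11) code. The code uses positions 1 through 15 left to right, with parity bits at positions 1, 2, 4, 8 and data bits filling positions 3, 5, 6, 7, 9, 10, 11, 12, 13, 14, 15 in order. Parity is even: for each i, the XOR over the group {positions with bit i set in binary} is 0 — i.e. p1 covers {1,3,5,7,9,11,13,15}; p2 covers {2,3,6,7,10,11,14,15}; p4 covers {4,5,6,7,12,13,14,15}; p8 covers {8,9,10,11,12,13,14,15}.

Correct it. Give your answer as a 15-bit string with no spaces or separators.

011011110110111

s1 (pos 1,3,5,7,9,11,13,15): 0⊕1⊕1⊕1⊕0⊕1⊕1⊕1 = 0
s2 (pos 2,3,6,7,10,11,14,15): 1⊕1⊕1⊕1⊕0⊕1⊕1⊕1 = 1
s4 (pos 4,5,6,7,12,13,14,15): 0⊕1⊕1⊕1⊕0⊕1⊕1⊕1 = 0
s8 (pos 8,9,10,11,12,13,14,15): 1⊕0⊕0⊕1⊕0⊕1⊕1⊕1 = 1
Syndrome s8…s1 = 1010 → error at position 10.
Flip position 10: 011011110010111 → 011011110110111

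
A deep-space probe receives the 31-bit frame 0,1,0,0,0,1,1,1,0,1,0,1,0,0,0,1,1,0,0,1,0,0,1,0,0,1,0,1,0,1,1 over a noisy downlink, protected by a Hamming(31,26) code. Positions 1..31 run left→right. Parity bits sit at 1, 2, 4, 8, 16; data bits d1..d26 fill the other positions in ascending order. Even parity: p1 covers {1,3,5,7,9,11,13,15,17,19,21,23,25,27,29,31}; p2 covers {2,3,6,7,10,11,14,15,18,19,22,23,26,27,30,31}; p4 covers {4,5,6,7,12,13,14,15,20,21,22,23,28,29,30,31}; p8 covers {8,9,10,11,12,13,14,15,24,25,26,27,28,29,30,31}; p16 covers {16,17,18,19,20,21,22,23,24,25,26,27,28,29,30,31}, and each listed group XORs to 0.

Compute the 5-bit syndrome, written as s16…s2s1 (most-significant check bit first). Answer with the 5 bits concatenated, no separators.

01000

s1 (pos 1,3,5,7,9,11,13,15,17,19,21,23,25,27,29,31): 0⊕0⊕0⊕1⊕0⊕0⊕0⊕0⊕1⊕0⊕0⊕1⊕0⊕0⊕0⊕1 = 0
s2 (pos 2,3,6,7,10,11,14,15,18,19,22,23,26,27,30,31): 1⊕0⊕1⊕1⊕1⊕0⊕0⊕0⊕0⊕0⊕0⊕1⊕1⊕0⊕1⊕1 = 0
s4 (pos 4,5,6,7,12,13,14,15,20,21,22,23,28,29,30,31): 0⊕0⊕1⊕1⊕1⊕0⊕0⊕0⊕1⊕0⊕0⊕1⊕1⊕0⊕1⊕1 = 0
s8 (pos 8,9,10,11,12,13,14,15,24,25,26,27,28,29,30,31): 1⊕0⊕1⊕0⊕1⊕0⊕0⊕0⊕0⊕0⊕1⊕0⊕1⊕0⊕1⊕1 = 1
s16 (pos 16,17,18,19,20,21,22,23,24,25,26,27,28,29,30,31): 1⊕1⊕0⊕0⊕1⊕0⊕0⊕1⊕0⊕0⊕1⊕0⊕1⊕0⊕1⊕1 = 0
Syndrome s16…s1 = 01000 → error at position 8.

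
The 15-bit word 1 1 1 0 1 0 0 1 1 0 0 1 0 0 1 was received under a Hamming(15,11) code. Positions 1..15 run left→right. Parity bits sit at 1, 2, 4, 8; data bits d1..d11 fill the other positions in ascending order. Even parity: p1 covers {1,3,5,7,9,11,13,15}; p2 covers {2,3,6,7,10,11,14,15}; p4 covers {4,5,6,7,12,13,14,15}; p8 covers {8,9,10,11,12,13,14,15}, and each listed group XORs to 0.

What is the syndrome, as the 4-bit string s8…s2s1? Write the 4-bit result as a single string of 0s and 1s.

0111

s1 (pos 1,3,5,7,9,11,13,15): 1⊕1⊕1⊕0⊕1⊕0⊕0⊕1 = 1
s2 (pos 2,3,6,7,10,11,14,15): 1⊕1⊕0⊕0⊕0⊕0⊕0⊕1 = 1
s4 (pos 4,5,6,7,12,13,14,15): 0⊕1⊕0⊕0⊕1⊕0⊕0⊕1 = 1
s8 (pos 8,9,10,11,12,13,14,15): 1⊕1⊕0⊕0⊕1⊕0⊕0⊕1 = 0
Syndrome s8…s1 = 0111 → error at position 7.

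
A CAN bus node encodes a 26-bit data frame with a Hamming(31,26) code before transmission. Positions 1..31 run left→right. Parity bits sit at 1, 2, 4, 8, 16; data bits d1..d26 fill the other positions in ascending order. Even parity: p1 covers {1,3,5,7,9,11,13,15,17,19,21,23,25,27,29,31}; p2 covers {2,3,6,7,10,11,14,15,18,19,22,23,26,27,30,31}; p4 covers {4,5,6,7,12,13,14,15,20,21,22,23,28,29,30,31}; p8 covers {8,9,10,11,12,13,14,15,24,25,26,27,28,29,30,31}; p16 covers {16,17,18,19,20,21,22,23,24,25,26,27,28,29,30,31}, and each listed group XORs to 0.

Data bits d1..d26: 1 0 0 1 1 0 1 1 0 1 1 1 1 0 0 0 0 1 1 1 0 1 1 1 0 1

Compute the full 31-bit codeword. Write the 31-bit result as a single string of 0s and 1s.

Place data at non-parity positions: p1 p2 1 p4 0 0 1 p8 1 0 1 1 0 1 1 p16 1 1 0 0 0 0 1 1 1 0 1 1 1 0 1
p1 (pos 1,3,5,7,9,11,13,15,17,19,21,23,25,27,29,31): XOR of data positions = 1⊕0⊕1⊕1⊕1⊕0⊕1⊕1⊕0⊕0⊕1⊕1⊕1⊕1⊕1 = 1
p2 (pos 2,3,6,7,10,11,14,15,18,19,22,23,26,27,30,31): XOR of data positions = 1⊕0⊕1⊕0⊕1⊕1⊕1⊕1⊕0⊕0⊕1⊕0⊕1⊕0⊕1 = 1
p4 (pos 4,5,6,7,12,13,14,15,20,21,22,23,28,29,30,31): XOR of data positions = 0⊕0⊕1⊕1⊕0⊕1⊕1⊕0⊕0⊕0⊕1⊕1⊕1⊕0⊕1 = 0
p8 (pos 8,9,10,11,12,13,14,15,24,25,26,27,28,29,30,31): XOR of data positions = 1⊕0⊕1⊕1⊕0⊕1⊕1⊕1⊕1⊕0⊕1⊕1⊕1⊕0⊕1 = 1
p16 (pos 16,17,18,19,20,21,22,23,24,25,26,27,28,29,30,31): XOR of data positions = 1⊕1⊕0⊕0⊕0⊕0⊕1⊕1⊕1⊕0⊕1⊕1⊕1⊕0⊕1 = 1
Codeword: 1110001110110111110000111011101

1110001110110111110000111011101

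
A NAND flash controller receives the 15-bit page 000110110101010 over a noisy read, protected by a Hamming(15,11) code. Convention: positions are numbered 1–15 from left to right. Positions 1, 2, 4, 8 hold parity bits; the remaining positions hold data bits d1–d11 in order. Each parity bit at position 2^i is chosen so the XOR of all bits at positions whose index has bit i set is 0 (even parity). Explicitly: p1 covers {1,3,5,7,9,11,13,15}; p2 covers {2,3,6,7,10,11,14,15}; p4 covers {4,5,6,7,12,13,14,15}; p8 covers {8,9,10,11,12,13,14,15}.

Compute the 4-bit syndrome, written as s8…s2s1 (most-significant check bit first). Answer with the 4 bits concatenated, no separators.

s1 (pos 1,3,5,7,9,11,13,15): 0⊕0⊕1⊕1⊕0⊕0⊕0⊕0 = 0
s2 (pos 2,3,6,7,10,11,14,15): 0⊕0⊕0⊕1⊕1⊕0⊕1⊕0 = 1
s4 (pos 4,5,6,7,12,13,14,15): 1⊕1⊕0⊕1⊕1⊕0⊕1⊕0 = 1
s8 (pos 8,9,10,11,12,13,14,15): 1⊕0⊕1⊕0⊕1⊕0⊕1⊕0 = 0
Syndrome s8…s1 = 0110 → error at position 6.

0110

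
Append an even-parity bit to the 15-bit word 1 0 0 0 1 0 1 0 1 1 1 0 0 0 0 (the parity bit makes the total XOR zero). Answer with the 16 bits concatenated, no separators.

1000101011100000

XOR of the 15 data bits: 1⊕0⊕0⊕0⊕1⊕0⊕1⊕0⊕1⊕1⊕1⊕0⊕0⊕0⊕0 = 0
Parity bit = 0 (so all 16 bits XOR to 0).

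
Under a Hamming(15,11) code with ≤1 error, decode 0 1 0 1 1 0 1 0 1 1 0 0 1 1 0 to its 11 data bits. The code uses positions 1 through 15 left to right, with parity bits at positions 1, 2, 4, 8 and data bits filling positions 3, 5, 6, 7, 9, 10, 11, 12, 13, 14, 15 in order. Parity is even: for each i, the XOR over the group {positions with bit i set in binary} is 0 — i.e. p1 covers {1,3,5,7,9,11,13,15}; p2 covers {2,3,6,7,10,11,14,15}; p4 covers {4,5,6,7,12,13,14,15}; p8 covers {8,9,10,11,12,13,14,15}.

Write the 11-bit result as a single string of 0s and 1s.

01011100110

s1 (pos 1,3,5,7,9,11,13,15): 0⊕0⊕1⊕1⊕1⊕0⊕1⊕0 = 0
s2 (pos 2,3,6,7,10,11,14,15): 1⊕0⊕0⊕1⊕1⊕0⊕1⊕0 = 0
s4 (pos 4,5,6,7,12,13,14,15): 1⊕1⊕0⊕1⊕0⊕1⊕1⊕0 = 1
s8 (pos 8,9,10,11,12,13,14,15): 0⊕1⊕1⊕0⊕0⊕1⊕1⊕0 = 0
Syndrome s8…s1 = 0100 → error at position 4.
Flip position 4: 010110101100110 → 010010101100110
Read data bits from positions 3,5,6,7,9,10,11,12,13,14,15: 01011100110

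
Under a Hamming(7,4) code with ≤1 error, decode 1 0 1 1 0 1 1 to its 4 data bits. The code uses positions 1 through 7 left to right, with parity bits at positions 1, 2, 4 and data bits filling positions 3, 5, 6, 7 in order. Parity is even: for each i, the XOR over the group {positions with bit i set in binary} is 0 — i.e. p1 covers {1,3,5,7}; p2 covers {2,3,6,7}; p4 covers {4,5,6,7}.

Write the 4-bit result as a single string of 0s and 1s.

s1 (pos 1,3,5,7): 1⊕1⊕0⊕1 = 1
s2 (pos 2,3,6,7): 0⊕1⊕1⊕1 = 1
s4 (pos 4,5,6,7): 1⊕0⊕1⊕1 = 1
Syndrome s4…s1 = 111 → error at position 7.
Flip position 7: 1011011 → 1011010
Read data bits from positions 3,5,6,7: 1010

1010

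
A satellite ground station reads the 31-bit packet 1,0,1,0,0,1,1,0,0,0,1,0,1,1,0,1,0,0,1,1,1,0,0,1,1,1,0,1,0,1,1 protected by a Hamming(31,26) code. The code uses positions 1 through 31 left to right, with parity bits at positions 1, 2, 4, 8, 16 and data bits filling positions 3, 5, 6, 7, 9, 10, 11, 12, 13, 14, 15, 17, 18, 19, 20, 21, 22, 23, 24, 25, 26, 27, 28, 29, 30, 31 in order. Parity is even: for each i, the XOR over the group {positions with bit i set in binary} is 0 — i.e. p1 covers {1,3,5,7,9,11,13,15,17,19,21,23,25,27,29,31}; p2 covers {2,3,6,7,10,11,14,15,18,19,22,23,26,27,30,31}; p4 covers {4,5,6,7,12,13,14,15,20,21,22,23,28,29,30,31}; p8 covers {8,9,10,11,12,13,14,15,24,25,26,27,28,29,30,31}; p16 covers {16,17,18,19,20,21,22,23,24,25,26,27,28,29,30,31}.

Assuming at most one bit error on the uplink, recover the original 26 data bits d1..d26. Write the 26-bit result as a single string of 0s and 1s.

10110010111001110011101011

s1 (pos 1,3,5,7,9,11,13,15,17,19,21,23,25,27,29,31): 1⊕1⊕0⊕1⊕0⊕1⊕1⊕0⊕0⊕1⊕1⊕0⊕1⊕0⊕0⊕1 = 1
s2 (pos 2,3,6,7,10,11,14,15,18,19,22,23,26,27,30,31): 0⊕1⊕1⊕1⊕0⊕1⊕1⊕0⊕0⊕1⊕0⊕0⊕1⊕0⊕1⊕1 = 1
s4 (pos 4,5,6,7,12,13,14,15,20,21,22,23,28,29,30,31): 0⊕0⊕1⊕1⊕0⊕1⊕1⊕0⊕1⊕1⊕0⊕0⊕1⊕0⊕1⊕1 = 1
s8 (pos 8,9,10,11,12,13,14,15,24,25,26,27,28,29,30,31): 0⊕0⊕0⊕1⊕0⊕1⊕1⊕0⊕1⊕1⊕1⊕0⊕1⊕0⊕1⊕1 = 1
s16 (pos 16,17,18,19,20,21,22,23,24,25,26,27,28,29,30,31): 1⊕0⊕0⊕1⊕1⊕1⊕0⊕0⊕1⊕1⊕1⊕0⊕1⊕0⊕1⊕1 = 0
Syndrome s16…s1 = 01111 → error at position 15.
Flip position 15: 1010011000101101001110011101011 → 1010011000101111001110011101011
Read data bits from positions 3,5,6,7,9,10,11,12,13,14,15,17,18,19,20,21,22,23,24,25,26,27,28,29,30,31: 10110010111001110011101011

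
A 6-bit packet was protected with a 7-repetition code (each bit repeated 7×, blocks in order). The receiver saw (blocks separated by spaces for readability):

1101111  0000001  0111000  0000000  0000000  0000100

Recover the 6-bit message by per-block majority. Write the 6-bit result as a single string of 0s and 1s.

Block 1 (1101111): 6 ones → 1
Block 2 (0000001): 1 one → 0
Block 3 (0111000): 3 ones → 0
Block 4 (0000000): 0 ones → 0
Block 5 (0000000): 0 ones → 0
Block 6 (0000100): 1 one → 0

100000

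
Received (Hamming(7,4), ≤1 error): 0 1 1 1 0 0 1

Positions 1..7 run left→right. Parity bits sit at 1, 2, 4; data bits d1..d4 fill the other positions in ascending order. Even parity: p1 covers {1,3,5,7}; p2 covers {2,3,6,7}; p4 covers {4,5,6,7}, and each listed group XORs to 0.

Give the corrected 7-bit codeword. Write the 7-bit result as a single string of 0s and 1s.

s1 (pos 1,3,5,7): 0⊕1⊕0⊕1 = 0
s2 (pos 2,3,6,7): 1⊕1⊕0⊕1 = 1
s4 (pos 4,5,6,7): 1⊕0⊕0⊕1 = 0
Syndrome s4…s1 = 010 → error at position 2.
Flip position 2: 0111001 → 0011001

0011001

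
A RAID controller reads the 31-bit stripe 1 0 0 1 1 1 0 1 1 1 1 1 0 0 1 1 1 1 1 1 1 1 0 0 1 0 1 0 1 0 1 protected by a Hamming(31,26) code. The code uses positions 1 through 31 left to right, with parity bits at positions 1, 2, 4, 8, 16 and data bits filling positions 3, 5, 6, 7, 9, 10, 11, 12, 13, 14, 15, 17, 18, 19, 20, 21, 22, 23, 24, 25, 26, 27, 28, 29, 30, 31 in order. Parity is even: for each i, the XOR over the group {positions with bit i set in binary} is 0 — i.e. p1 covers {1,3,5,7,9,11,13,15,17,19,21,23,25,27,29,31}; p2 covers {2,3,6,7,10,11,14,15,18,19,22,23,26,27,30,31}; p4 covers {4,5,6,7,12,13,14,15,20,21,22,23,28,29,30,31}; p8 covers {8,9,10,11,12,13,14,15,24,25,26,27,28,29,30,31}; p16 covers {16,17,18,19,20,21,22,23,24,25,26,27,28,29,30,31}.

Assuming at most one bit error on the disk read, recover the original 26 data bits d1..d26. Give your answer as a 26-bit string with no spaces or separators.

s1 (pos 1,3,5,7,9,11,13,15,17,19,21,23,25,27,29,31): 1⊕0⊕1⊕0⊕1⊕1⊕0⊕1⊕1⊕1⊕1⊕0⊕1⊕1⊕1⊕1 = 0
s2 (pos 2,3,6,7,10,11,14,15,18,19,22,23,26,27,30,31): 0⊕0⊕1⊕0⊕1⊕1⊕0⊕1⊕1⊕1⊕1⊕0⊕0⊕1⊕0⊕1 = 1
s4 (pos 4,5,6,7,12,13,14,15,20,21,22,23,28,29,30,31): 1⊕1⊕1⊕0⊕1⊕0⊕0⊕1⊕1⊕1⊕1⊕0⊕0⊕1⊕0⊕1 = 0
s8 (pos 8,9,10,11,12,13,14,15,24,25,26,27,28,29,30,31): 1⊕1⊕1⊕1⊕1⊕0⊕0⊕1⊕0⊕1⊕0⊕1⊕0⊕1⊕0⊕1 = 0
s16 (pos 16,17,18,19,20,21,22,23,24,25,26,27,28,29,30,31): 1⊕1⊕1⊕1⊕1⊕1⊕1⊕0⊕0⊕1⊕0⊕1⊕0⊕1⊕0⊕1 = 1
Syndrome s16…s1 = 10010 → error at position 18.
Flip position 18: 1001110111110011111111001010101 → 1001110111110011101111001010101
Read data bits from positions 3,5,6,7,9,10,11,12,13,14,15,17,18,19,20,21,22,23,24,25,26,27,28,29,30,31: 01101111001101111001010101

01101111001101111001010101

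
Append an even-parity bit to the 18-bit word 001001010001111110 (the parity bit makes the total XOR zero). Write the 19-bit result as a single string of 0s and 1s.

XOR of the 18 data bits: 0⊕0⊕1⊕0⊕0⊕1⊕0⊕1⊕0⊕0⊕0⊕1⊕1⊕1⊕1⊕1⊕1⊕0 = 1
Parity bit = 1 (so all 19 bits XOR to 0).

0010010100011111101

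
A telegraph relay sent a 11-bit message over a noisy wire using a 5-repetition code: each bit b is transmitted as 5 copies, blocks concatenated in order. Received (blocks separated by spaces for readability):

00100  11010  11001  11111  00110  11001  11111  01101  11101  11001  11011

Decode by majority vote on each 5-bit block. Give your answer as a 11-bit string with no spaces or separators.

01110111111

Block 1 (00100): 1 one → 0
Block 2 (11010): 3 ones → 1
Block 3 (11001): 3 ones → 1
Block 4 (11111): 5 ones → 1
Block 5 (00110): 2 ones → 0
Block 6 (11001): 3 ones → 1
Block 7 (11111): 5 ones → 1
Block 8 (01101): 3 ones → 1
Block 9 (11101): 4 ones → 1
Block 10 (11001): 3 ones → 1
Block 11 (11011): 4 ones → 1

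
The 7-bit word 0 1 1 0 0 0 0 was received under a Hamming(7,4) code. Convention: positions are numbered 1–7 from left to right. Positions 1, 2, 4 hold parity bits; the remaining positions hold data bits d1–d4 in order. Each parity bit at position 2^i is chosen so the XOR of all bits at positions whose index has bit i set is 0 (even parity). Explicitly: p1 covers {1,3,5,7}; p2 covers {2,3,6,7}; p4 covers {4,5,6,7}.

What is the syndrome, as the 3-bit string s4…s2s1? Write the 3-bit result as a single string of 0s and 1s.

001

s1 (pos 1,3,5,7): 0⊕1⊕0⊕0 = 1
s2 (pos 2,3,6,7): 1⊕1⊕0⊕0 = 0
s4 (pos 4,5,6,7): 0⊕0⊕0⊕0 = 0
Syndrome s4…s1 = 001 → error at position 1.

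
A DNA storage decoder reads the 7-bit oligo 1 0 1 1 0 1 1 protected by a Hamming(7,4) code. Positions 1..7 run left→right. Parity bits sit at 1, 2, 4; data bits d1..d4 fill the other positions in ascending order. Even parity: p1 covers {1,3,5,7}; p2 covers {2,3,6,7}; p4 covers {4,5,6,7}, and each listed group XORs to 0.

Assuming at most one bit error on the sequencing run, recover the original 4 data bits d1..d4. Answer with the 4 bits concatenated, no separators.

s1 (pos 1,3,5,7): 1⊕1⊕0⊕1 = 1
s2 (pos 2,3,6,7): 0⊕1⊕1⊕1 = 1
s4 (pos 4,5,6,7): 1⊕0⊕1⊕1 = 1
Syndrome s4…s1 = 111 → error at position 7.
Flip position 7: 1011011 → 1011010
Read data bits from positions 3,5,6,7: 1010

1010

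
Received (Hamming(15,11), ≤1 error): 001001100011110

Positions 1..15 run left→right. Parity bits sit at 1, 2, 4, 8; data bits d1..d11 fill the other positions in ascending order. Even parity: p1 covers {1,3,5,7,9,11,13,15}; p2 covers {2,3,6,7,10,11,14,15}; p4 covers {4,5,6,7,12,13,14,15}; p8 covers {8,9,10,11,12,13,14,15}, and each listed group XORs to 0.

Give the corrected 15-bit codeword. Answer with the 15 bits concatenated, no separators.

001000100011110

s1 (pos 1,3,5,7,9,11,13,15): 0⊕1⊕0⊕1⊕0⊕1⊕1⊕0 = 0
s2 (pos 2,3,6,7,10,11,14,15): 0⊕1⊕1⊕1⊕0⊕1⊕1⊕0 = 1
s4 (pos 4,5,6,7,12,13,14,15): 0⊕0⊕1⊕1⊕1⊕1⊕1⊕0 = 1
s8 (pos 8,9,10,11,12,13,14,15): 0⊕0⊕0⊕1⊕1⊕1⊕1⊕0 = 0
Syndrome s8…s1 = 0110 → error at position 6.
Flip position 6: 001001100011110 → 001000100011110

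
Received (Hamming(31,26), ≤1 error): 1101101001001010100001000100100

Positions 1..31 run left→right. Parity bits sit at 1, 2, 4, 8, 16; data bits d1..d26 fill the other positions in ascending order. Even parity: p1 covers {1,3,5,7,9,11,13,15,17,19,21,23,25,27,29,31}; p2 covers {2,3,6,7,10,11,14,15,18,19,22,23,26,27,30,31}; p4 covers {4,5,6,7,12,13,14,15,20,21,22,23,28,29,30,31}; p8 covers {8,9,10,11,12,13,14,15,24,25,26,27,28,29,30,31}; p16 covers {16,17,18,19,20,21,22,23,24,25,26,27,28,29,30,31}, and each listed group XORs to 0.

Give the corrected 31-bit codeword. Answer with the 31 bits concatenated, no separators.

s1 (pos 1,3,5,7,9,11,13,15,17,19,21,23,25,27,29,31): 1⊕0⊕1⊕1⊕0⊕0⊕1⊕1⊕1⊕0⊕0⊕0⊕0⊕0⊕1⊕0 = 1
s2 (pos 2,3,6,7,10,11,14,15,18,19,22,23,26,27,30,31): 1⊕0⊕0⊕1⊕1⊕0⊕0⊕1⊕0⊕0⊕1⊕0⊕1⊕0⊕0⊕0 = 0
s4 (pos 4,5,6,7,12,13,14,15,20,21,22,23,28,29,30,31): 1⊕1⊕0⊕1⊕0⊕1⊕0⊕1⊕0⊕0⊕1⊕0⊕0⊕1⊕0⊕0 = 1
s8 (pos 8,9,10,11,12,13,14,15,24,25,26,27,28,29,30,31): 0⊕0⊕1⊕0⊕0⊕1⊕0⊕1⊕0⊕0⊕1⊕0⊕0⊕1⊕0⊕0 = 1
s16 (pos 16,17,18,19,20,21,22,23,24,25,26,27,28,29,30,31): 0⊕1⊕0⊕0⊕0⊕0⊕1⊕0⊕0⊕0⊕1⊕0⊕0⊕1⊕0⊕0 = 0
Syndrome s16…s1 = 01101 → error at position 13.
Flip position 13: 1101101001001010100001000100100 → 1101101001000010100001000100100

1101101001000010100001000100100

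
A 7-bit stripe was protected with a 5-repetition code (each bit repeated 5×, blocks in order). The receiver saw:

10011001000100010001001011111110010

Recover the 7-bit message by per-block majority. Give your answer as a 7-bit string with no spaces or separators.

Block 1 (10011): 3 ones → 1
Block 2 (00100): 1 one → 0
Block 3 (01000): 1 one → 0
Block 4 (10001): 2 ones → 0
Block 5 (00101): 2 ones → 0
Block 6 (11111): 5 ones → 1
Block 7 (10010): 2 ones → 0

1000010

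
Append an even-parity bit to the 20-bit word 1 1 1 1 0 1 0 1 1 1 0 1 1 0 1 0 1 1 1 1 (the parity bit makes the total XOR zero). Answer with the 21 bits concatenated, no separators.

XOR of the 20 data bits: 1⊕1⊕1⊕1⊕0⊕1⊕0⊕1⊕1⊕1⊕0⊕1⊕1⊕0⊕1⊕0⊕1⊕1⊕1⊕1 = 1
Parity bit = 1 (so all 21 bits XOR to 0).

111101011101101011111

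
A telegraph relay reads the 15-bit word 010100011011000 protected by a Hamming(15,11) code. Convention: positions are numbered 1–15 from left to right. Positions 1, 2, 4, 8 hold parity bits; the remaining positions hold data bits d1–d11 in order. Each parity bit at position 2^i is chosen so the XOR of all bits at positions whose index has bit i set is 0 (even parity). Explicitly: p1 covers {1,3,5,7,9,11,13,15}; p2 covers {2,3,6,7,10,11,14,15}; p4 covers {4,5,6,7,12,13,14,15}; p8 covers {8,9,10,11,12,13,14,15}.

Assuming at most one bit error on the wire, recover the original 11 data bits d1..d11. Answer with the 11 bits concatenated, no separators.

s1 (pos 1,3,5,7,9,11,13,15): 0⊕0⊕0⊕0⊕1⊕1⊕0⊕0 = 0
s2 (pos 2,3,6,7,10,11,14,15): 1⊕0⊕0⊕0⊕0⊕1⊕0⊕0 = 0
s4 (pos 4,5,6,7,12,13,14,15): 1⊕0⊕0⊕0⊕1⊕0⊕0⊕0 = 0
s8 (pos 8,9,10,11,12,13,14,15): 1⊕1⊕0⊕1⊕1⊕0⊕0⊕0 = 0
Syndrome s8…s1 = 0000 → no error.
Read data bits from positions 3,5,6,7,9,10,11,12,13,14,15: 00001011000

00001011000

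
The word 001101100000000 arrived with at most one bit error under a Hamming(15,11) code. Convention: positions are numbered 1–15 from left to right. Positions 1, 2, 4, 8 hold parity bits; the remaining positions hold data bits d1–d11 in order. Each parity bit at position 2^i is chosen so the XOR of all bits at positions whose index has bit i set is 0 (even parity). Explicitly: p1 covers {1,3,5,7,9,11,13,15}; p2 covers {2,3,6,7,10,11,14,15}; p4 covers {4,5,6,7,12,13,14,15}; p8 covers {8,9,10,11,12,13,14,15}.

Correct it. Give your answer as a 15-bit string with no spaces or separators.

001100100000000

s1 (pos 1,3,5,7,9,11,13,15): 0⊕1⊕0⊕1⊕0⊕0⊕0⊕0 = 0
s2 (pos 2,3,6,7,10,11,14,15): 0⊕1⊕1⊕1⊕0⊕0⊕0⊕0 = 1
s4 (pos 4,5,6,7,12,13,14,15): 1⊕0⊕1⊕1⊕0⊕0⊕0⊕0 = 1
s8 (pos 8,9,10,11,12,13,14,15): 0⊕0⊕0⊕0⊕0⊕0⊕0⊕0 = 0
Syndrome s8…s1 = 0110 → error at position 6.
Flip position 6: 001101100000000 → 001100100000000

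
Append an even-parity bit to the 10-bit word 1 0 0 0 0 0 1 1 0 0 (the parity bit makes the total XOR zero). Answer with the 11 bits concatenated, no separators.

10000011001

XOR of the 10 data bits: 1⊕0⊕0⊕0⊕0⊕0⊕1⊕1⊕0⊕0 = 1
Parity bit = 1 (so all 11 bits XOR to 0).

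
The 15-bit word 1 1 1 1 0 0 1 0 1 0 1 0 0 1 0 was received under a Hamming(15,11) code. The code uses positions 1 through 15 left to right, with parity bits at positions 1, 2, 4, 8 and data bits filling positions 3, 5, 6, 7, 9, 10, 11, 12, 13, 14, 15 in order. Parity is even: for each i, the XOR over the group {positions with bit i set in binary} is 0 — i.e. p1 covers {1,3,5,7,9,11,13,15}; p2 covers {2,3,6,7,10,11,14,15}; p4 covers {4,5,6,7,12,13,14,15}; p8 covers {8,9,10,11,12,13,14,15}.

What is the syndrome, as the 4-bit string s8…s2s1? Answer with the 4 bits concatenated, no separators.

1111

s1 (pos 1,3,5,7,9,11,13,15): 1⊕1⊕0⊕1⊕1⊕1⊕0⊕0 = 1
s2 (pos 2,3,6,7,10,11,14,15): 1⊕1⊕0⊕1⊕0⊕1⊕1⊕0 = 1
s4 (pos 4,5,6,7,12,13,14,15): 1⊕0⊕0⊕1⊕0⊕0⊕1⊕0 = 1
s8 (pos 8,9,10,11,12,13,14,15): 0⊕1⊕0⊕1⊕0⊕0⊕1⊕0 = 1
Syndrome s8…s1 = 1111 → error at position 15.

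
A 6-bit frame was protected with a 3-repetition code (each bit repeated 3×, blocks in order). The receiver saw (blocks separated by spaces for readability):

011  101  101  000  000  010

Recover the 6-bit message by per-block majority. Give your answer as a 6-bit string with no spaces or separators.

111000

Block 1 (011): 2 ones → 1
Block 2 (101): 2 ones → 1
Block 3 (101): 2 ones → 1
Block 4 (000): 0 ones → 0
Block 5 (000): 0 ones → 0
Block 6 (010): 1 one → 0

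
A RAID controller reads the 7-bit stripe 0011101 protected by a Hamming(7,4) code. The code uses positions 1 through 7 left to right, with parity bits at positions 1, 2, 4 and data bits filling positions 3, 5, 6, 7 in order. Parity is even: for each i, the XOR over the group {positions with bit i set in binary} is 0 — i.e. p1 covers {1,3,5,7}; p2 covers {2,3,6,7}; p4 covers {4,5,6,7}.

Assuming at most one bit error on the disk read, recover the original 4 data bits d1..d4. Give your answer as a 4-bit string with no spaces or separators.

1001

s1 (pos 1,3,5,7): 0⊕1⊕1⊕1 = 1
s2 (pos 2,3,6,7): 0⊕1⊕0⊕1 = 0
s4 (pos 4,5,6,7): 1⊕1⊕0⊕1 = 1
Syndrome s4…s1 = 101 → error at position 5.
Flip position 5: 0011101 → 0011001
Read data bits from positions 3,5,6,7: 1001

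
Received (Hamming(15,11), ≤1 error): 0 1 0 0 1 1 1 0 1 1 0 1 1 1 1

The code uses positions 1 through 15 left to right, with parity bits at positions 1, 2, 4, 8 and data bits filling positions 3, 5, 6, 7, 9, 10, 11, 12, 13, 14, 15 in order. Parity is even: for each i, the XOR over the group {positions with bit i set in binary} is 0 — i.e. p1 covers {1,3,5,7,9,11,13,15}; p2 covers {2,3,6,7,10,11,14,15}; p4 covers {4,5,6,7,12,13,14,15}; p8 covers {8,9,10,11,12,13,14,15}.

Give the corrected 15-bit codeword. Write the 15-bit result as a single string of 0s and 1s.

010001101101111

s1 (pos 1,3,5,7,9,11,13,15): 0⊕0⊕1⊕1⊕1⊕0⊕1⊕1 = 1
s2 (pos 2,3,6,7,10,11,14,15): 1⊕0⊕1⊕1⊕1⊕0⊕1⊕1 = 0
s4 (pos 4,5,6,7,12,13,14,15): 0⊕1⊕1⊕1⊕1⊕1⊕1⊕1 = 1
s8 (pos 8,9,10,11,12,13,14,15): 0⊕1⊕1⊕0⊕1⊕1⊕1⊕1 = 0
Syndrome s8…s1 = 0101 → error at position 5.
Flip position 5: 010011101101111 → 010001101101111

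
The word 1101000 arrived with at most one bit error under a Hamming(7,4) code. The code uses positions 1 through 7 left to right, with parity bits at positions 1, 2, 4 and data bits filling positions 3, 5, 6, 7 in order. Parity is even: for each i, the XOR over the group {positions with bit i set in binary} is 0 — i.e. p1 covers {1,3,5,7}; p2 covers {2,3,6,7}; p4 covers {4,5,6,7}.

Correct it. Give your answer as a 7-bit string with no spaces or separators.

s1 (pos 1,3,5,7): 1⊕0⊕0⊕0 = 1
s2 (pos 2,3,6,7): 1⊕0⊕0⊕0 = 1
s4 (pos 4,5,6,7): 1⊕0⊕0⊕0 = 1
Syndrome s4…s1 = 111 → error at position 7.
Flip position 7: 1101000 → 1101001

1101001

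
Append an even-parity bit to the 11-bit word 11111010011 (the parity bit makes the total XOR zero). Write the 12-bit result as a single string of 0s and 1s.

111110100110

XOR of the 11 data bits: 1⊕1⊕1⊕1⊕1⊕0⊕1⊕0⊕0⊕1⊕1 = 0
Parity bit = 0 (so all 12 bits XOR to 0).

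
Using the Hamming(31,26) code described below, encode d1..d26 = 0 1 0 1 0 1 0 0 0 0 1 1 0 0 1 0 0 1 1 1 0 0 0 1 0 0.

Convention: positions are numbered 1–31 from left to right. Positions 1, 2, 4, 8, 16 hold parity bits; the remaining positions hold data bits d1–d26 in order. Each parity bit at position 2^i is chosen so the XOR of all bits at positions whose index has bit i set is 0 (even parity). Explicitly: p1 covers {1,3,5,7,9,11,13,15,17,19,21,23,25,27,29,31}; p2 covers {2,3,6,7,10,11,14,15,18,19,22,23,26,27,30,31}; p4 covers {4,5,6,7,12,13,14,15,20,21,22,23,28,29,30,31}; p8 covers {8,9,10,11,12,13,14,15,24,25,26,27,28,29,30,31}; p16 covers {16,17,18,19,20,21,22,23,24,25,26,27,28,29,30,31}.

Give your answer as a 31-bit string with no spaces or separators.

1000101101000010100100111000100

Place data at non-parity positions: p1 p2 0 p4 1 0 1 p8 0 1 0 0 0 0 1 p16 1 0 0 1 0 0 1 1 1 0 0 0 1 0 0
p1 (pos 1,3,5,7,9,11,13,15,17,19,21,23,25,27,29,31): XOR of data positions = 0⊕1⊕1⊕0⊕0⊕0⊕1⊕1⊕0⊕0⊕1⊕1⊕0⊕1⊕0 = 1
p2 (pos 2,3,6,7,10,11,14,15,18,19,22,23,26,27,30,31): XOR of data positions = 0⊕0⊕1⊕1⊕0⊕0⊕1⊕0⊕0⊕0⊕1⊕0⊕0⊕0⊕0 = 0
p4 (pos 4,5,6,7,12,13,14,15,20,21,22,23,28,29,30,31): XOR of data positions = 1⊕0⊕1⊕0⊕0⊕0⊕1⊕1⊕0⊕0⊕1⊕0⊕1⊕0⊕0 = 0
p8 (pos 8,9,10,11,12,13,14,15,24,25,26,27,28,29,30,31): XOR of data positions = 0⊕1⊕0⊕0⊕0⊕0⊕1⊕1⊕1⊕0⊕0⊕0⊕1⊕0⊕0 = 1
p16 (pos 16,17,18,19,20,21,22,23,24,25,26,27,28,29,30,31): XOR of data positions = 1⊕0⊕0⊕1⊕0⊕0⊕1⊕1⊕1⊕0⊕0⊕0⊕1⊕0⊕0 = 0
Codeword: 1000101101000010100100111000100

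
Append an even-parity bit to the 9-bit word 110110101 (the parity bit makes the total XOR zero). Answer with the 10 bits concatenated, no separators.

XOR of the 9 data bits: 1⊕1⊕0⊕1⊕1⊕0⊕1⊕0⊕1 = 0
Parity bit = 0 (so all 10 bits XOR to 0).

1101101010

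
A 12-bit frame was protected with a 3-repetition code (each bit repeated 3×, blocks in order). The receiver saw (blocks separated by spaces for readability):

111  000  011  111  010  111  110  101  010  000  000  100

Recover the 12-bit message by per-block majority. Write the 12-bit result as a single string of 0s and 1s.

Block 1 (111): 3 ones → 1
Block 2 (000): 0 ones → 0
Block 3 (011): 2 ones → 1
Block 4 (111): 3 ones → 1
Block 5 (010): 1 one → 0
Block 6 (111): 3 ones → 1
Block 7 (110): 2 ones → 1
Block 8 (101): 2 ones → 1
Block 9 (010): 1 one → 0
Block 10 (000): 0 ones → 0
Block 11 (000): 0 ones → 0
Block 12 (100): 1 one → 0

101101110000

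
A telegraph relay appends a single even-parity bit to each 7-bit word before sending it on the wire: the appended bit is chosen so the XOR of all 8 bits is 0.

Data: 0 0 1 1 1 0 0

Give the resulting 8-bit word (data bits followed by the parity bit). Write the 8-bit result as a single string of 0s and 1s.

XOR of the 7 data bits: 0⊕0⊕1⊕1⊕1⊕0⊕0 = 1
Parity bit = 1 (so all 8 bits XOR to 0).

00111001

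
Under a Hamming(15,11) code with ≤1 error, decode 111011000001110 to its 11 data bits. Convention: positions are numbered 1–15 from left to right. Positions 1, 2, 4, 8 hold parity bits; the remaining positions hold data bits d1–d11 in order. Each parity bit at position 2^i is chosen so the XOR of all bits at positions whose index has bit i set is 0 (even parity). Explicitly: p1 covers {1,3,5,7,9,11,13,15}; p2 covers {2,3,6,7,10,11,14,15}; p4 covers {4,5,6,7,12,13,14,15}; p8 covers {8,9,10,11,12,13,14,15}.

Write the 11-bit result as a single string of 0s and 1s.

s1 (pos 1,3,5,7,9,11,13,15): 1⊕1⊕1⊕0⊕0⊕0⊕1⊕0 = 0
s2 (pos 2,3,6,7,10,11,14,15): 1⊕1⊕1⊕0⊕0⊕0⊕1⊕0 = 0
s4 (pos 4,5,6,7,12,13,14,15): 0⊕1⊕1⊕0⊕1⊕1⊕1⊕0 = 1
s8 (pos 8,9,10,11,12,13,14,15): 0⊕0⊕0⊕0⊕1⊕1⊕1⊕0 = 1
Syndrome s8…s1 = 1100 → error at position 12.
Flip position 12: 111011000001110 → 111011000000110
Read data bits from positions 3,5,6,7,9,10,11,12,13,14,15: 11100000110

11100000110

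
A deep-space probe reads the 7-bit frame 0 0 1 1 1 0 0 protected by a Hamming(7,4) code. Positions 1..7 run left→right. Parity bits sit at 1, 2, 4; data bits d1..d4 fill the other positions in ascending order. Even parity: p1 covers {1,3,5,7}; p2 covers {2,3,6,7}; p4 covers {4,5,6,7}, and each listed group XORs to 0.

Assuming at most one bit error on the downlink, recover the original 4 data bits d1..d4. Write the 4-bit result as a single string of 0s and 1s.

s1 (pos 1,3,5,7): 0⊕1⊕1⊕0 = 0
s2 (pos 2,3,6,7): 0⊕1⊕0⊕0 = 1
s4 (pos 4,5,6,7): 1⊕1⊕0⊕0 = 0
Syndrome s4…s1 = 010 → error at position 2.
Flip position 2: 0011100 → 0111100
Read data bits from positions 3,5,6,7: 1100

1100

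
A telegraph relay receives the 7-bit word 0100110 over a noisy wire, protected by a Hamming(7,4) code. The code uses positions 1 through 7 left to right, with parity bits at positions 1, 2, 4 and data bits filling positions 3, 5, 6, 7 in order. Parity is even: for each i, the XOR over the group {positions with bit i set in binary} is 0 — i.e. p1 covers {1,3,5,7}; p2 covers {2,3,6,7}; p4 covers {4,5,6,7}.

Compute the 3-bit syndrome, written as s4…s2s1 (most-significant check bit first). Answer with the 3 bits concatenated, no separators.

s1 (pos 1,3,5,7): 0⊕0⊕1⊕0 = 1
s2 (pos 2,3,6,7): 1⊕0⊕1⊕0 = 0
s4 (pos 4,5,6,7): 0⊕1⊕1⊕0 = 0
Syndrome s4…s1 = 001 → error at position 1.

001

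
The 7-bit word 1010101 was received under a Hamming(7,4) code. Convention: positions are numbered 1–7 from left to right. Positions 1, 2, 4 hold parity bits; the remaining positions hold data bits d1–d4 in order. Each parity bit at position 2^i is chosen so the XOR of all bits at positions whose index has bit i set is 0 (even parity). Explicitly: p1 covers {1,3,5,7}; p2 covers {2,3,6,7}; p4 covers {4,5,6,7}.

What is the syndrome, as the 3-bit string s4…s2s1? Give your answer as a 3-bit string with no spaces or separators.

000

s1 (pos 1,3,5,7): 1⊕1⊕1⊕1 = 0
s2 (pos 2,3,6,7): 0⊕1⊕0⊕1 = 0
s4 (pos 4,5,6,7): 0⊕1⊕0⊕1 = 0
Syndrome s4…s1 = 000 → no error.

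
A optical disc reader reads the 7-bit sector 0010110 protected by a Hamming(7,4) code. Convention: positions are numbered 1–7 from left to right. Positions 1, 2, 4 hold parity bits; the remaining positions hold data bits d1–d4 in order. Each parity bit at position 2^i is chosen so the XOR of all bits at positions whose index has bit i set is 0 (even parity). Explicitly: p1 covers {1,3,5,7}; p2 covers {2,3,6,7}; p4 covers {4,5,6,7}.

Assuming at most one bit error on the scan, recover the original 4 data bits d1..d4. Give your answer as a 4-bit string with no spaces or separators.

1110

s1 (pos 1,3,5,7): 0⊕1⊕1⊕0 = 0
s2 (pos 2,3,6,7): 0⊕1⊕1⊕0 = 0
s4 (pos 4,5,6,7): 0⊕1⊕1⊕0 = 0
Syndrome s4…s1 = 000 → no error.
Read data bits from positions 3,5,6,7: 1110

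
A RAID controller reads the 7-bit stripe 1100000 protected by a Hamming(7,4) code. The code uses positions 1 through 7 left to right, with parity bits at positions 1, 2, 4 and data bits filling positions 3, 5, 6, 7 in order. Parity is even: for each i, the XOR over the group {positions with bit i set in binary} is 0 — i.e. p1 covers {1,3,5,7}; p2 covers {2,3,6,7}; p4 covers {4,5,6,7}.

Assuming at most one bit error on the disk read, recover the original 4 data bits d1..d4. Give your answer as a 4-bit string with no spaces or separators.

s1 (pos 1,3,5,7): 1⊕0⊕0⊕0 = 1
s2 (pos 2,3,6,7): 1⊕0⊕0⊕0 = 1
s4 (pos 4,5,6,7): 0⊕0⊕0⊕0 = 0
Syndrome s4…s1 = 011 → error at position 3.
Flip position 3: 1100000 → 1110000
Read data bits from positions 3,5,6,7: 1000

1000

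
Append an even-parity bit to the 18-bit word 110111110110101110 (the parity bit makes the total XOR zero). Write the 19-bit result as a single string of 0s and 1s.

1101111101101011101

XOR of the 18 data bits: 1⊕1⊕0⊕1⊕1⊕1⊕1⊕1⊕0⊕1⊕1⊕0⊕1⊕0⊕1⊕1⊕1⊕0 = 1
Parity bit = 1 (so all 19 bits XOR to 0).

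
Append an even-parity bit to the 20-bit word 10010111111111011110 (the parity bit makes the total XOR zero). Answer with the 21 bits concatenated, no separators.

100101111111110111101

XOR of the 20 data bits: 1⊕0⊕0⊕1⊕0⊕1⊕1⊕1⊕1⊕1⊕1⊕1⊕1⊕1⊕0⊕1⊕1⊕1⊕1⊕0 = 1
Parity bit = 1 (so all 21 bits XOR to 0).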